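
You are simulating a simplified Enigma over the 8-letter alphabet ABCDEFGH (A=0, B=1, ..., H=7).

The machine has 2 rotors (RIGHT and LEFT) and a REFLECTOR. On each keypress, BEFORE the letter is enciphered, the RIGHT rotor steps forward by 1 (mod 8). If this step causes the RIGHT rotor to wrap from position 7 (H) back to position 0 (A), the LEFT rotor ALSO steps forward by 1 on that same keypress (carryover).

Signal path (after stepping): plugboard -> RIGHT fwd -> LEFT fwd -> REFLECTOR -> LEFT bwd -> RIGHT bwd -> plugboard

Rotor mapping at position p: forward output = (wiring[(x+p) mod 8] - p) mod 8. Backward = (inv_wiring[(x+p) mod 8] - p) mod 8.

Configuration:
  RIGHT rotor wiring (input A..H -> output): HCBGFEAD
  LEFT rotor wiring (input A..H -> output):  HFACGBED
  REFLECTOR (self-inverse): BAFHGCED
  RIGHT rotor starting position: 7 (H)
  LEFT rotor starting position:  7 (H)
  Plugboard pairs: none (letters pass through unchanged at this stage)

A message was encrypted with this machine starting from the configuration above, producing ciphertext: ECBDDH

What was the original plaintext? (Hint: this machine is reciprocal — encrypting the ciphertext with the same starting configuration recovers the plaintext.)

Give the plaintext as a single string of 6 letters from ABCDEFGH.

Answer: BGEBBA

Derivation:
Char 1 ('E'): step: R->0, L->0 (L advanced); E->plug->E->R->F->L->B->refl->A->L'->C->R'->B->plug->B
Char 2 ('C'): step: R->1, L=0; C->plug->C->R->F->L->B->refl->A->L'->C->R'->G->plug->G
Char 3 ('B'): step: R->2, L=0; B->plug->B->R->E->L->G->refl->E->L'->G->R'->E->plug->E
Char 4 ('D'): step: R->3, L=0; D->plug->D->R->F->L->B->refl->A->L'->C->R'->B->plug->B
Char 5 ('D'): step: R->4, L=0; D->plug->D->R->H->L->D->refl->H->L'->A->R'->B->plug->B
Char 6 ('H'): step: R->5, L=0; H->plug->H->R->A->L->H->refl->D->L'->H->R'->A->plug->A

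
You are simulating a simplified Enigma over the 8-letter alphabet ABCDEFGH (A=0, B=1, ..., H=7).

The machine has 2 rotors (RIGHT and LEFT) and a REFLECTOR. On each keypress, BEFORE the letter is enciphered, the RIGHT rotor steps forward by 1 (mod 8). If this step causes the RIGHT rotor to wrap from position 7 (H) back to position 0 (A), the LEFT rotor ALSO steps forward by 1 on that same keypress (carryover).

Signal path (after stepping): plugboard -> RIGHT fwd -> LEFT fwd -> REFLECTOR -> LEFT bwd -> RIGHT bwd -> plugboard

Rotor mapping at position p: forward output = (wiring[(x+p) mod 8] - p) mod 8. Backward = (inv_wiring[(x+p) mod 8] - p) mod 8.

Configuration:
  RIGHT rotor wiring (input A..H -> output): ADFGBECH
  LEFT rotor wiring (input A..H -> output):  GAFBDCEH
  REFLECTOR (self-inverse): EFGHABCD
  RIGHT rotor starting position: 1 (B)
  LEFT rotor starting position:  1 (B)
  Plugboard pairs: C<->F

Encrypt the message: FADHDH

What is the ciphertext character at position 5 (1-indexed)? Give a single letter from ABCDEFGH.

Char 1 ('F'): step: R->2, L=1; F->plug->C->R->H->L->F->refl->B->L'->E->R'->B->plug->B
Char 2 ('A'): step: R->3, L=1; A->plug->A->R->D->L->C->refl->G->L'->G->R'->B->plug->B
Char 3 ('D'): step: R->4, L=1; D->plug->D->R->D->L->C->refl->G->L'->G->R'->C->plug->F
Char 4 ('H'): step: R->5, L=1; H->plug->H->R->E->L->B->refl->F->L'->H->R'->A->plug->A
Char 5 ('D'): step: R->6, L=1; D->plug->D->R->F->L->D->refl->H->L'->A->R'->F->plug->C

C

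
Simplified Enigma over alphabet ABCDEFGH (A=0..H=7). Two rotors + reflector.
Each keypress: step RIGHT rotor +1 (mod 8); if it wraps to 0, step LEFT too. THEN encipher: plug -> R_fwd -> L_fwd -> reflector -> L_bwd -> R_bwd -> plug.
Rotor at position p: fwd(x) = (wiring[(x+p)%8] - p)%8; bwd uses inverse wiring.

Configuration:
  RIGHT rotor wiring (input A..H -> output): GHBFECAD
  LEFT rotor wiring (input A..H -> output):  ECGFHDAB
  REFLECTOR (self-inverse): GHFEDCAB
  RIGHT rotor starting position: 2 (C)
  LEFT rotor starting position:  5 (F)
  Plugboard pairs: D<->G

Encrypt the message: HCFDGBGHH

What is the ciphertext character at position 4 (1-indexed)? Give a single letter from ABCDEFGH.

Char 1 ('H'): step: R->3, L=5; H->plug->H->R->G->L->A->refl->G->L'->A->R'->E->plug->E
Char 2 ('C'): step: R->4, L=5; C->plug->C->R->E->L->F->refl->C->L'->H->R'->D->plug->G
Char 3 ('F'): step: R->5, L=5; F->plug->F->R->E->L->F->refl->C->L'->H->R'->H->plug->H
Char 4 ('D'): step: R->6, L=5; D->plug->G->R->G->L->A->refl->G->L'->A->R'->C->plug->C

C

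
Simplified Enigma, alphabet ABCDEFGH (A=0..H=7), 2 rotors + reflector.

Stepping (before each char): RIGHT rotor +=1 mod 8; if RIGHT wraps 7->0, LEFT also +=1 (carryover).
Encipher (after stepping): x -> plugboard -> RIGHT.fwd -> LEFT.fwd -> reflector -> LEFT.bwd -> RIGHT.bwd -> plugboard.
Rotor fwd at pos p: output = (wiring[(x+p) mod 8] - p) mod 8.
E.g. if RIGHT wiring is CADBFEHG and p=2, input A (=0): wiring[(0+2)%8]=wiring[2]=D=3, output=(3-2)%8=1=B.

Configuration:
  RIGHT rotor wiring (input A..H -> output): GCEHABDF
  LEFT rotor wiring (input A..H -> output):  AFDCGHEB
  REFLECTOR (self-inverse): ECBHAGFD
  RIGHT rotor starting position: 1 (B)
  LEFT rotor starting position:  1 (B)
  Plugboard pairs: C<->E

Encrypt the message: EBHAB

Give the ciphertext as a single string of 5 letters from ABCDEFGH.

Answer: HGAHA

Derivation:
Char 1 ('E'): step: R->2, L=1; E->plug->C->R->G->L->A->refl->E->L'->A->R'->H->plug->H
Char 2 ('B'): step: R->3, L=1; B->plug->B->R->F->L->D->refl->H->L'->H->R'->G->plug->G
Char 3 ('H'): step: R->4, L=1; H->plug->H->R->D->L->F->refl->G->L'->E->R'->A->plug->A
Char 4 ('A'): step: R->5, L=1; A->plug->A->R->E->L->G->refl->F->L'->D->R'->H->plug->H
Char 5 ('B'): step: R->6, L=1; B->plug->B->R->H->L->H->refl->D->L'->F->R'->A->plug->A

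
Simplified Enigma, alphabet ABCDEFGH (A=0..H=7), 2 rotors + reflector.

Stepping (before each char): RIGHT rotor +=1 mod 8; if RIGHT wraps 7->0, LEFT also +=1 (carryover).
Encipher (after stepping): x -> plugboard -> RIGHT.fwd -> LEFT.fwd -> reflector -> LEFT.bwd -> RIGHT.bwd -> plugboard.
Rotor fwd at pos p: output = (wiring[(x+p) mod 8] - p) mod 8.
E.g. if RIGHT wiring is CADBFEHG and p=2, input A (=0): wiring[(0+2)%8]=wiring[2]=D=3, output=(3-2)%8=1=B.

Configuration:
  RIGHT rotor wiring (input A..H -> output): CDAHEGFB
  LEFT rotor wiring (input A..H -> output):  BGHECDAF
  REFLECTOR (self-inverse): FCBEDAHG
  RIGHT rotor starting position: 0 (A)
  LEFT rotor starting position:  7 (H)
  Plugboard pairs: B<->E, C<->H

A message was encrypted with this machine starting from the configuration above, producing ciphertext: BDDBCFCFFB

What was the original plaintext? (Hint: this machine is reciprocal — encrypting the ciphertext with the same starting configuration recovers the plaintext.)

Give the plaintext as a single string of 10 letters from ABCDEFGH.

Char 1 ('B'): step: R->1, L=7; B->plug->E->R->F->L->D->refl->E->L'->G->R'->C->plug->H
Char 2 ('D'): step: R->2, L=7; D->plug->D->R->E->L->F->refl->A->L'->D->R'->E->plug->B
Char 3 ('D'): step: R->3, L=7; D->plug->D->R->C->L->H->refl->G->L'->A->R'->G->plug->G
Char 4 ('B'): step: R->4, L=7; B->plug->E->R->G->L->E->refl->D->L'->F->R'->D->plug->D
Char 5 ('C'): step: R->5, L=7; C->plug->H->R->H->L->B->refl->C->L'->B->R'->A->plug->A
Char 6 ('F'): step: R->6, L=7; F->plug->F->R->B->L->C->refl->B->L'->H->R'->A->plug->A
Char 7 ('C'): step: R->7, L=7; C->plug->H->R->G->L->E->refl->D->L'->F->R'->F->plug->F
Char 8 ('F'): step: R->0, L->0 (L advanced); F->plug->F->R->G->L->A->refl->F->L'->H->R'->D->plug->D
Char 9 ('F'): step: R->1, L=0; F->plug->F->R->E->L->C->refl->B->L'->A->R'->G->plug->G
Char 10 ('B'): step: R->2, L=0; B->plug->E->R->D->L->E->refl->D->L'->F->R'->B->plug->E

Answer: HBGDAAFDGE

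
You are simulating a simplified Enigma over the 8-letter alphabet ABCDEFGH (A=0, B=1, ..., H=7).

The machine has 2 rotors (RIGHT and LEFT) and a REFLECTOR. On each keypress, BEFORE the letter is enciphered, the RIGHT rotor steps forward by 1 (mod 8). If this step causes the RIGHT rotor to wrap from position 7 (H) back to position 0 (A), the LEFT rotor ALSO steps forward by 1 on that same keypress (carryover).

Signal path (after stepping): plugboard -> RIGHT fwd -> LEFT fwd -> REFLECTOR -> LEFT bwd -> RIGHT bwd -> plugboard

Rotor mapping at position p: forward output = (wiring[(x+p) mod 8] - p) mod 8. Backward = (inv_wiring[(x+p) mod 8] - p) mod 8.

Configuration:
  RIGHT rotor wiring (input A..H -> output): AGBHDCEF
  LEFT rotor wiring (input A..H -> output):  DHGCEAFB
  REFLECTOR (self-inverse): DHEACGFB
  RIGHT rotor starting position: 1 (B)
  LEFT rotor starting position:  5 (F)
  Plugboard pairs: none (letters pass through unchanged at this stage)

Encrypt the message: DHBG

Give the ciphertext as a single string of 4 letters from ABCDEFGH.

Answer: CGHF

Derivation:
Char 1 ('D'): step: R->2, L=5; D->plug->D->R->A->L->D->refl->A->L'->B->R'->C->plug->C
Char 2 ('H'): step: R->3, L=5; H->plug->H->R->G->L->F->refl->G->L'->D->R'->G->plug->G
Char 3 ('B'): step: R->4, L=5; B->plug->B->R->G->L->F->refl->G->L'->D->R'->H->plug->H
Char 4 ('G'): step: R->5, L=5; G->plug->G->R->C->L->E->refl->C->L'->E->R'->F->plug->F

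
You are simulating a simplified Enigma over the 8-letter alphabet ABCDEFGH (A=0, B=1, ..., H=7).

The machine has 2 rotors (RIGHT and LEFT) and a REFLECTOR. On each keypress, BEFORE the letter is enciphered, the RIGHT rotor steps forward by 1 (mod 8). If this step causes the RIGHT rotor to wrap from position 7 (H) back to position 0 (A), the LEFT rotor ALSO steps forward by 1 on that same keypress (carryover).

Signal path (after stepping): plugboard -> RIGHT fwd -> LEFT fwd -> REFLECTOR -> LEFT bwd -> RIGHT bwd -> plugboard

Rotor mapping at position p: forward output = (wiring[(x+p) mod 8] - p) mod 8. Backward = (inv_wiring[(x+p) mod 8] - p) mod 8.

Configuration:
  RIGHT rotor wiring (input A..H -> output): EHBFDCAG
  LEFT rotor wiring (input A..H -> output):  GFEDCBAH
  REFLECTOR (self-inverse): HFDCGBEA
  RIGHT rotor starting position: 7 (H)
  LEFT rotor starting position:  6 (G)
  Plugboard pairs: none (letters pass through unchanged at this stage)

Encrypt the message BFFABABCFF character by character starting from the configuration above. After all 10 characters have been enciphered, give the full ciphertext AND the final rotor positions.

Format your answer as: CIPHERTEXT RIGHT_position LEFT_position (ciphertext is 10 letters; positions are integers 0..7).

Char 1 ('B'): step: R->0, L->7 (L advanced); B->plug->B->R->H->L->B->refl->F->L'->D->R'->E->plug->E
Char 2 ('F'): step: R->1, L=7; F->plug->F->R->H->L->B->refl->F->L'->D->R'->H->plug->H
Char 3 ('F'): step: R->2, L=7; F->plug->F->R->E->L->E->refl->G->L'->C->R'->G->plug->G
Char 4 ('A'): step: R->3, L=7; A->plug->A->R->C->L->G->refl->E->L'->E->R'->G->plug->G
Char 5 ('B'): step: R->4, L=7; B->plug->B->R->G->L->C->refl->D->L'->F->R'->G->plug->G
Char 6 ('A'): step: R->5, L=7; A->plug->A->R->F->L->D->refl->C->L'->G->R'->H->plug->H
Char 7 ('B'): step: R->6, L=7; B->plug->B->R->A->L->A->refl->H->L'->B->R'->D->plug->D
Char 8 ('C'): step: R->7, L=7; C->plug->C->R->A->L->A->refl->H->L'->B->R'->H->plug->H
Char 9 ('F'): step: R->0, L->0 (L advanced); F->plug->F->R->C->L->E->refl->G->L'->A->R'->G->plug->G
Char 10 ('F'): step: R->1, L=0; F->plug->F->R->H->L->H->refl->A->L'->G->R'->A->plug->A
Final: ciphertext=EHGGGHDHGA, RIGHT=1, LEFT=0

Answer: EHGGGHDHGA 1 0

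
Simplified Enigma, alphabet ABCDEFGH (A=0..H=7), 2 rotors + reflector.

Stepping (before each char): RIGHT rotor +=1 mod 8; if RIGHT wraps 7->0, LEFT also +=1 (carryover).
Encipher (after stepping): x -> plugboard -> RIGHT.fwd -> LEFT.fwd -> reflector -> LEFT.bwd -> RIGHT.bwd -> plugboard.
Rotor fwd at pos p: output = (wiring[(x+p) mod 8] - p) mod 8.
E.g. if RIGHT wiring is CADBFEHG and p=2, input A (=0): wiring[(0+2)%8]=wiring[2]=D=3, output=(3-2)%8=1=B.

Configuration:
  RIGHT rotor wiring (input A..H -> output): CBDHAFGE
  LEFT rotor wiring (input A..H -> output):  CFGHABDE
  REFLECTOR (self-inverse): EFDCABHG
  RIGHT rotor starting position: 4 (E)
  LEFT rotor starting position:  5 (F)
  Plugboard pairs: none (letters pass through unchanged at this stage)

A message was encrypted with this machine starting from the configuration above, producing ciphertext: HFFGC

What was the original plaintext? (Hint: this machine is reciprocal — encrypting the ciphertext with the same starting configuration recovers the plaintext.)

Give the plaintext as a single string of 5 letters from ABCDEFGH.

Answer: DGCDD

Derivation:
Char 1 ('H'): step: R->5, L=5; H->plug->H->R->D->L->F->refl->B->L'->F->R'->D->plug->D
Char 2 ('F'): step: R->6, L=5; F->plug->F->R->B->L->G->refl->H->L'->C->R'->G->plug->G
Char 3 ('F'): step: R->7, L=5; F->plug->F->R->B->L->G->refl->H->L'->C->R'->C->plug->C
Char 4 ('G'): step: R->0, L->6 (L advanced); G->plug->G->R->G->L->C->refl->D->L'->H->R'->D->plug->D
Char 5 ('C'): step: R->1, L=6; C->plug->C->R->G->L->C->refl->D->L'->H->R'->D->plug->D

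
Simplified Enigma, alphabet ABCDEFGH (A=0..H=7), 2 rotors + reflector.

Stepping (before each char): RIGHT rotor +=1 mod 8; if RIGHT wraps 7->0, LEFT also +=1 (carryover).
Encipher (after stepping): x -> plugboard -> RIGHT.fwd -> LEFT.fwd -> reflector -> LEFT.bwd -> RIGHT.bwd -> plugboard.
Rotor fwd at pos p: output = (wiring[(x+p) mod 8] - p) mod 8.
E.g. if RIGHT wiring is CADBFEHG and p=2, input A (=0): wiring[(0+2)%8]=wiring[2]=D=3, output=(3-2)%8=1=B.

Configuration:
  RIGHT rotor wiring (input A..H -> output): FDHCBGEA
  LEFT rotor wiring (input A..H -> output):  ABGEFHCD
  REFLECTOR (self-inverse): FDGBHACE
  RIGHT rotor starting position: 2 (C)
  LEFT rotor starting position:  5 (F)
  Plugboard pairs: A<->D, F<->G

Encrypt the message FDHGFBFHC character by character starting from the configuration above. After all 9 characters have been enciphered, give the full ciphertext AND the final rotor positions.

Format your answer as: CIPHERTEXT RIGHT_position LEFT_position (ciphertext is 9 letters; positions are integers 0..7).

Char 1 ('F'): step: R->3, L=5; F->plug->G->R->A->L->C->refl->G->L'->C->R'->F->plug->G
Char 2 ('D'): step: R->4, L=5; D->plug->A->R->F->L->B->refl->D->L'->D->R'->G->plug->F
Char 3 ('H'): step: R->5, L=5; H->plug->H->R->E->L->E->refl->H->L'->G->R'->E->plug->E
Char 4 ('G'): step: R->6, L=5; G->plug->F->R->E->L->E->refl->H->L'->G->R'->A->plug->D
Char 5 ('F'): step: R->7, L=5; F->plug->G->R->H->L->A->refl->F->L'->B->R'->A->plug->D
Char 6 ('B'): step: R->0, L->6 (L advanced); B->plug->B->R->D->L->D->refl->B->L'->H->R'->C->plug->C
Char 7 ('F'): step: R->1, L=6; F->plug->G->R->H->L->B->refl->D->L'->D->R'->F->plug->G
Char 8 ('H'): step: R->2, L=6; H->plug->H->R->B->L->F->refl->A->L'->E->R'->D->plug->A
Char 9 ('C'): step: R->3, L=6; C->plug->C->R->D->L->D->refl->B->L'->H->R'->A->plug->D
Final: ciphertext=GFEDDCGAD, RIGHT=3, LEFT=6

Answer: GFEDDCGAD 3 6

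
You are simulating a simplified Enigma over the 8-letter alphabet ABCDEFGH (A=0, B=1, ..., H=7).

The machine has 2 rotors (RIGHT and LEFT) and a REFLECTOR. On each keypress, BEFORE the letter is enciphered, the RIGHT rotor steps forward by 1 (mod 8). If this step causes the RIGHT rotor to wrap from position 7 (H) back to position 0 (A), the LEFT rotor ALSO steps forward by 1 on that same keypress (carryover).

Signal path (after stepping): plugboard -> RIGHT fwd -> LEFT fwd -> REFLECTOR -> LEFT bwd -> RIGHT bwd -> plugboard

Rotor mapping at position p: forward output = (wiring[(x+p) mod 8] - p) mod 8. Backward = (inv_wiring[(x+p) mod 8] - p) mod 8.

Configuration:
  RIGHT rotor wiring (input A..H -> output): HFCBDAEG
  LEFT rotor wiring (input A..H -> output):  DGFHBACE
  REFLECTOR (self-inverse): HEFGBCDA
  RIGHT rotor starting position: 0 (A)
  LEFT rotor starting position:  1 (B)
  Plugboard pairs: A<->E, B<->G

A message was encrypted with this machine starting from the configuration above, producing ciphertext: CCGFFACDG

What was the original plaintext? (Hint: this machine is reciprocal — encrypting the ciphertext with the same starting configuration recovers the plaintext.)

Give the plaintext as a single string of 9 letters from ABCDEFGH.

Answer: ABHHCFAGB

Derivation:
Char 1 ('C'): step: R->1, L=1; C->plug->C->R->A->L->F->refl->C->L'->H->R'->E->plug->A
Char 2 ('C'): step: R->2, L=1; C->plug->C->R->B->L->E->refl->B->L'->F->R'->G->plug->B
Char 3 ('G'): step: R->3, L=1; G->plug->B->R->A->L->F->refl->C->L'->H->R'->H->plug->H
Char 4 ('F'): step: R->4, L=1; F->plug->F->R->B->L->E->refl->B->L'->F->R'->H->plug->H
Char 5 ('F'): step: R->5, L=1; F->plug->F->R->F->L->B->refl->E->L'->B->R'->C->plug->C
Char 6 ('A'): step: R->6, L=1; A->plug->E->R->E->L->H->refl->A->L'->D->R'->F->plug->F
Char 7 ('C'): step: R->7, L=1; C->plug->C->R->G->L->D->refl->G->L'->C->R'->E->plug->A
Char 8 ('D'): step: R->0, L->2 (L advanced); D->plug->D->R->B->L->F->refl->C->L'->F->R'->B->plug->G
Char 9 ('G'): step: R->1, L=2; G->plug->B->R->B->L->F->refl->C->L'->F->R'->G->plug->B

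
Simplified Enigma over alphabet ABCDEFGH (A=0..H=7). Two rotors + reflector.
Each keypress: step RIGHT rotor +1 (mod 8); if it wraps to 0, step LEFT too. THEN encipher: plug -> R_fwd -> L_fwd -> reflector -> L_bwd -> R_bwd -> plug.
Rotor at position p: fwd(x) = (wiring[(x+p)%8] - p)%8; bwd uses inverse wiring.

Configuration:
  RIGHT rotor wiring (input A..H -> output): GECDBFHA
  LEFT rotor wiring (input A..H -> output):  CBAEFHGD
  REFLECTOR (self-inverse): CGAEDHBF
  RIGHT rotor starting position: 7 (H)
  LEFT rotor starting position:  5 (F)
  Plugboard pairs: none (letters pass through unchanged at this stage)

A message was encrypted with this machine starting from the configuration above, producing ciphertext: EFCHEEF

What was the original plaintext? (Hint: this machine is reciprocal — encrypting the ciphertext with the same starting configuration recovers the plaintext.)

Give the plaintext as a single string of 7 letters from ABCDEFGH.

Answer: ABEECFH

Derivation:
Char 1 ('E'): step: R->0, L->6 (L advanced); E->plug->E->R->B->L->F->refl->H->L'->G->R'->A->plug->A
Char 2 ('F'): step: R->1, L=6; F->plug->F->R->G->L->H->refl->F->L'->B->R'->B->plug->B
Char 3 ('C'): step: R->2, L=6; C->plug->C->R->H->L->B->refl->G->L'->F->R'->E->plug->E
Char 4 ('H'): step: R->3, L=6; H->plug->H->R->H->L->B->refl->G->L'->F->R'->E->plug->E
Char 5 ('E'): step: R->4, L=6; E->plug->E->R->C->L->E->refl->D->L'->D->R'->C->plug->C
Char 6 ('E'): step: R->5, L=6; E->plug->E->R->H->L->B->refl->G->L'->F->R'->F->plug->F
Char 7 ('F'): step: R->6, L=6; F->plug->F->R->F->L->G->refl->B->L'->H->R'->H->plug->H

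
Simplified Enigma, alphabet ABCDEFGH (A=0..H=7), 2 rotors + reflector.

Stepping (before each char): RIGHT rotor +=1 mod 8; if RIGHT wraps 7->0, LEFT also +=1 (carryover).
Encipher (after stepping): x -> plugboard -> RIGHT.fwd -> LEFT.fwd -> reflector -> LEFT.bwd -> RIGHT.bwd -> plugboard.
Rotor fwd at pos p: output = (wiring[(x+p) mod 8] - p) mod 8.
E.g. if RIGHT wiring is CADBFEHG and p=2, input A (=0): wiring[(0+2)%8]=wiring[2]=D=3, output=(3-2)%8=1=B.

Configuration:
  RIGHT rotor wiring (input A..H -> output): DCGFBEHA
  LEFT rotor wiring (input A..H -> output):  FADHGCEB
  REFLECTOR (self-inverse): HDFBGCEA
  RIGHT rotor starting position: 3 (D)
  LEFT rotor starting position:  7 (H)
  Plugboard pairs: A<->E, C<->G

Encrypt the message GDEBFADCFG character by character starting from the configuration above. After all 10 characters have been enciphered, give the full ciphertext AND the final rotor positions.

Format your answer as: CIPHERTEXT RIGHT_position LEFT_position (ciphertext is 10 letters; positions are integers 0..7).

Char 1 ('G'): step: R->4, L=7; G->plug->C->R->D->L->E->refl->G->L'->B->R'->H->plug->H
Char 2 ('D'): step: R->5, L=7; D->plug->D->R->G->L->D->refl->B->L'->C->R'->B->plug->B
Char 3 ('E'): step: R->6, L=7; E->plug->A->R->B->L->G->refl->E->L'->D->R'->G->plug->C
Char 4 ('B'): step: R->7, L=7; B->plug->B->R->E->L->A->refl->H->L'->F->R'->G->plug->C
Char 5 ('F'): step: R->0, L->0 (L advanced); F->plug->F->R->E->L->G->refl->E->L'->G->R'->C->plug->G
Char 6 ('A'): step: R->1, L=0; A->plug->E->R->D->L->H->refl->A->L'->B->R'->A->plug->E
Char 7 ('D'): step: R->2, L=0; D->plug->D->R->C->L->D->refl->B->L'->H->R'->C->plug->G
Char 8 ('C'): step: R->3, L=0; C->plug->G->R->H->L->B->refl->D->L'->C->R'->A->plug->E
Char 9 ('F'): step: R->4, L=0; F->plug->F->R->G->L->E->refl->G->L'->E->R'->D->plug->D
Char 10 ('G'): step: R->5, L=0; G->plug->C->R->D->L->H->refl->A->L'->B->R'->F->plug->F
Final: ciphertext=HBCCGEGEDF, RIGHT=5, LEFT=0

Answer: HBCCGEGEDF 5 0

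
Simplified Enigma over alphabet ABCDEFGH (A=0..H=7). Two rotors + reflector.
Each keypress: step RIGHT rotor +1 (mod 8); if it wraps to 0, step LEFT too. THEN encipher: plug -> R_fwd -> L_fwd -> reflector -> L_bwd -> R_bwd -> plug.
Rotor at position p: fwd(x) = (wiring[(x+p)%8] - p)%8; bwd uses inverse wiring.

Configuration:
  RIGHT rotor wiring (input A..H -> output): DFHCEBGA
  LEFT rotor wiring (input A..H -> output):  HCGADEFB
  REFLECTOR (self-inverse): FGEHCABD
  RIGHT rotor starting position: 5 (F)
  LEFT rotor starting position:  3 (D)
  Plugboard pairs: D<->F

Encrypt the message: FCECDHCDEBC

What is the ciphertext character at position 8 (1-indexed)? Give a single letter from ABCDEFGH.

Char 1 ('F'): step: R->6, L=3; F->plug->D->R->H->L->D->refl->H->L'->G->R'->G->plug->G
Char 2 ('C'): step: R->7, L=3; C->plug->C->R->G->L->H->refl->D->L'->H->R'->H->plug->H
Char 3 ('E'): step: R->0, L->4 (L advanced); E->plug->E->R->E->L->D->refl->H->L'->A->R'->H->plug->H
Char 4 ('C'): step: R->1, L=4; C->plug->C->R->B->L->A->refl->F->L'->D->R'->D->plug->F
Char 5 ('D'): step: R->2, L=4; D->plug->F->R->G->L->C->refl->E->L'->H->R'->D->plug->F
Char 6 ('H'): step: R->3, L=4; H->plug->H->R->E->L->D->refl->H->L'->A->R'->F->plug->D
Char 7 ('C'): step: R->4, L=4; C->plug->C->R->C->L->B->refl->G->L'->F->R'->B->plug->B
Char 8 ('D'): step: R->5, L=4; D->plug->F->R->C->L->B->refl->G->L'->F->R'->G->plug->G

G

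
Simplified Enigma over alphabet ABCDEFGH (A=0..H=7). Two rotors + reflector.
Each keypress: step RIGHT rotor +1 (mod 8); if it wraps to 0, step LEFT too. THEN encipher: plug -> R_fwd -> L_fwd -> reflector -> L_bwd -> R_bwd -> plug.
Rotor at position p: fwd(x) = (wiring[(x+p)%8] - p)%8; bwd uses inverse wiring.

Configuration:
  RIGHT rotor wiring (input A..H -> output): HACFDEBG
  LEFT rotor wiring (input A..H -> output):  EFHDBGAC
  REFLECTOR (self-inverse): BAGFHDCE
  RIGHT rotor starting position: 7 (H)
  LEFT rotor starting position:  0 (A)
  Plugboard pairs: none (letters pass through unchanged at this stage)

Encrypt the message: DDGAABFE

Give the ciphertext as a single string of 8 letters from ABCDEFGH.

Char 1 ('D'): step: R->0, L->1 (L advanced); D->plug->D->R->F->L->H->refl->E->L'->A->R'->B->plug->B
Char 2 ('D'): step: R->1, L=1; D->plug->D->R->C->L->C->refl->G->L'->B->R'->B->plug->B
Char 3 ('G'): step: R->2, L=1; G->plug->G->R->F->L->H->refl->E->L'->A->R'->A->plug->A
Char 4 ('A'): step: R->3, L=1; A->plug->A->R->C->L->C->refl->G->L'->B->R'->C->plug->C
Char 5 ('A'): step: R->4, L=1; A->plug->A->R->H->L->D->refl->F->L'->E->R'->F->plug->F
Char 6 ('B'): step: R->5, L=1; B->plug->B->R->E->L->F->refl->D->L'->H->R'->A->plug->A
Char 7 ('F'): step: R->6, L=1; F->plug->F->R->H->L->D->refl->F->L'->E->R'->E->plug->E
Char 8 ('E'): step: R->7, L=1; E->plug->E->R->G->L->B->refl->A->L'->D->R'->D->plug->D

Answer: BBACFAED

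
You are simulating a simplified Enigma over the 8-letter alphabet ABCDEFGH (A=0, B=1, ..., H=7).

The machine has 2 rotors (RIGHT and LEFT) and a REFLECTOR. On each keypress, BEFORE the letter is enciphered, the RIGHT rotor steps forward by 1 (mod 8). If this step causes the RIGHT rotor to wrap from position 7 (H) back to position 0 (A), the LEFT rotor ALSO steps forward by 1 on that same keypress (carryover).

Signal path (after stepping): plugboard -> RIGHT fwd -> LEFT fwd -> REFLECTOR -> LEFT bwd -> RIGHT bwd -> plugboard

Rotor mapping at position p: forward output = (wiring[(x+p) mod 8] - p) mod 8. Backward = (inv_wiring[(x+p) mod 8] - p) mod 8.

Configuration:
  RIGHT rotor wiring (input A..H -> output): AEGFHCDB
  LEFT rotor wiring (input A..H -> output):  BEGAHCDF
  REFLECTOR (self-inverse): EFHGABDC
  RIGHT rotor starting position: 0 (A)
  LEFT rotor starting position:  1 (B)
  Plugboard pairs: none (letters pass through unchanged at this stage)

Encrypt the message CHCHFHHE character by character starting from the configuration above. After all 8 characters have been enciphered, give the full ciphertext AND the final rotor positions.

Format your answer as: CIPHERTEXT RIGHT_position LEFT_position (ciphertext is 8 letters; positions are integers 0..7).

Answer: ECEECGBC 0 2

Derivation:
Char 1 ('C'): step: R->1, L=1; C->plug->C->R->E->L->B->refl->F->L'->B->R'->E->plug->E
Char 2 ('H'): step: R->2, L=1; H->plug->H->R->C->L->H->refl->C->L'->F->R'->C->plug->C
Char 3 ('C'): step: R->3, L=1; C->plug->C->R->H->L->A->refl->E->L'->G->R'->E->plug->E
Char 4 ('H'): step: R->4, L=1; H->plug->H->R->B->L->F->refl->B->L'->E->R'->E->plug->E
Char 5 ('F'): step: R->5, L=1; F->plug->F->R->B->L->F->refl->B->L'->E->R'->C->plug->C
Char 6 ('H'): step: R->6, L=1; H->plug->H->R->E->L->B->refl->F->L'->B->R'->G->plug->G
Char 7 ('H'): step: R->7, L=1; H->plug->H->R->E->L->B->refl->F->L'->B->R'->B->plug->B
Char 8 ('E'): step: R->0, L->2 (L advanced); E->plug->E->R->H->L->C->refl->H->L'->G->R'->C->plug->C
Final: ciphertext=ECEECGBC, RIGHT=0, LEFT=2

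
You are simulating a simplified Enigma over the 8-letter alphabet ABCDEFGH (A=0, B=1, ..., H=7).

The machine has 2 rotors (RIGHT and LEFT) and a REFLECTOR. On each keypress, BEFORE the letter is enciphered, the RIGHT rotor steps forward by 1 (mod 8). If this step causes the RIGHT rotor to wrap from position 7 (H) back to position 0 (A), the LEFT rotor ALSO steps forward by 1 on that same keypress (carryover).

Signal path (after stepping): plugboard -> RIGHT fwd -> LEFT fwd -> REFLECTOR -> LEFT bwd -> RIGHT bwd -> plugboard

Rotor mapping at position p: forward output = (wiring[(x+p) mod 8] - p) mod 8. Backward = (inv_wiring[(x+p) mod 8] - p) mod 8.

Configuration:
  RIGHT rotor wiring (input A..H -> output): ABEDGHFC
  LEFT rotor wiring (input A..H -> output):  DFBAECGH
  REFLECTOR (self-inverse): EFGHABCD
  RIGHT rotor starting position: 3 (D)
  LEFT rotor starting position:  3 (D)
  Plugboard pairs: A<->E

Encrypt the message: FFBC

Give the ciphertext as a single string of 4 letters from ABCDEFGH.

Answer: AGFE

Derivation:
Char 1 ('F'): step: R->4, L=3; F->plug->F->R->F->L->A->refl->E->L'->E->R'->E->plug->A
Char 2 ('F'): step: R->5, L=3; F->plug->F->R->H->L->G->refl->C->L'->G->R'->G->plug->G
Char 3 ('B'): step: R->6, L=3; B->plug->B->R->E->L->E->refl->A->L'->F->R'->F->plug->F
Char 4 ('C'): step: R->7, L=3; C->plug->C->R->C->L->H->refl->D->L'->D->R'->A->plug->E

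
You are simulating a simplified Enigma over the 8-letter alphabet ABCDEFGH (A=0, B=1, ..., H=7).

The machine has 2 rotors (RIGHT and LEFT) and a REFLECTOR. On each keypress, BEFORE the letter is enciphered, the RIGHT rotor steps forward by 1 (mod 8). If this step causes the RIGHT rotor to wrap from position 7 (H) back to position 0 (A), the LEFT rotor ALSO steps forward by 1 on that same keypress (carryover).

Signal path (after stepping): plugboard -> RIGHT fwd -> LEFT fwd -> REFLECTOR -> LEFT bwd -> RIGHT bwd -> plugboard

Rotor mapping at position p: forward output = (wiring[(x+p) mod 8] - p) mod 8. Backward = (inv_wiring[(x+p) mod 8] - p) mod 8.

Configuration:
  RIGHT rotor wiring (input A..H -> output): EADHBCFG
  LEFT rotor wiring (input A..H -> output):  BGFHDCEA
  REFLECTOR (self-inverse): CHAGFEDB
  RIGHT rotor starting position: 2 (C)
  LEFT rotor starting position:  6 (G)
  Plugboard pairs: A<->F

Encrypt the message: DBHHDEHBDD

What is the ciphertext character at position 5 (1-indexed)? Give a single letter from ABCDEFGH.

Char 1 ('D'): step: R->3, L=6; D->plug->D->R->C->L->D->refl->G->L'->A->R'->H->plug->H
Char 2 ('B'): step: R->4, L=6; B->plug->B->R->G->L->F->refl->E->L'->H->R'->G->plug->G
Char 3 ('H'): step: R->5, L=6; H->plug->H->R->E->L->H->refl->B->L'->F->R'->A->plug->F
Char 4 ('H'): step: R->6, L=6; H->plug->H->R->E->L->H->refl->B->L'->F->R'->E->plug->E
Char 5 ('D'): step: R->7, L=6; D->plug->D->R->E->L->H->refl->B->L'->F->R'->B->plug->B

B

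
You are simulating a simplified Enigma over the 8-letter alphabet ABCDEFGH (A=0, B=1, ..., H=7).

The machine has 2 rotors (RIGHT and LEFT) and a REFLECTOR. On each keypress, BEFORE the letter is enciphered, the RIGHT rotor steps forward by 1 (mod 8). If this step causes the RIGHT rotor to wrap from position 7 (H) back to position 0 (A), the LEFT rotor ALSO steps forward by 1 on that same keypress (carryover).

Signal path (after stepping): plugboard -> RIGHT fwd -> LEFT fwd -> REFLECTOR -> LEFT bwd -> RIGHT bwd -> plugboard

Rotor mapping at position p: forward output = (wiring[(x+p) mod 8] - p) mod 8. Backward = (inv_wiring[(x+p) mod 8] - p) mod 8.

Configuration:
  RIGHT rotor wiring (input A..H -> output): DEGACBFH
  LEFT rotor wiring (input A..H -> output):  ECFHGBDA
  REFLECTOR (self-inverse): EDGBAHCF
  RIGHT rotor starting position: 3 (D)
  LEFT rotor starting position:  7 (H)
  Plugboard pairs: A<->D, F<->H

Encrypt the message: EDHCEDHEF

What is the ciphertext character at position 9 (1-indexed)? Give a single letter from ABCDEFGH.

Char 1 ('E'): step: R->4, L=7; E->plug->E->R->H->L->E->refl->A->L'->E->R'->H->plug->F
Char 2 ('D'): step: R->5, L=7; D->plug->A->R->E->L->A->refl->E->L'->H->R'->E->plug->E
Char 3 ('H'): step: R->6, L=7; H->plug->F->R->C->L->D->refl->B->L'->A->R'->E->plug->E
Char 4 ('C'): step: R->7, L=7; C->plug->C->R->F->L->H->refl->F->L'->B->R'->E->plug->E
Char 5 ('E'): step: R->0, L->0 (L advanced); E->plug->E->R->C->L->F->refl->H->L'->D->R'->A->plug->D
Char 6 ('D'): step: R->1, L=0; D->plug->A->R->D->L->H->refl->F->L'->C->R'->H->plug->F
Char 7 ('H'): step: R->2, L=0; H->plug->F->R->F->L->B->refl->D->L'->G->R'->B->plug->B
Char 8 ('E'): step: R->3, L=0; E->plug->E->R->E->L->G->refl->C->L'->B->R'->G->plug->G
Char 9 ('F'): step: R->4, L=0; F->plug->H->R->E->L->G->refl->C->L'->B->R'->C->plug->C

C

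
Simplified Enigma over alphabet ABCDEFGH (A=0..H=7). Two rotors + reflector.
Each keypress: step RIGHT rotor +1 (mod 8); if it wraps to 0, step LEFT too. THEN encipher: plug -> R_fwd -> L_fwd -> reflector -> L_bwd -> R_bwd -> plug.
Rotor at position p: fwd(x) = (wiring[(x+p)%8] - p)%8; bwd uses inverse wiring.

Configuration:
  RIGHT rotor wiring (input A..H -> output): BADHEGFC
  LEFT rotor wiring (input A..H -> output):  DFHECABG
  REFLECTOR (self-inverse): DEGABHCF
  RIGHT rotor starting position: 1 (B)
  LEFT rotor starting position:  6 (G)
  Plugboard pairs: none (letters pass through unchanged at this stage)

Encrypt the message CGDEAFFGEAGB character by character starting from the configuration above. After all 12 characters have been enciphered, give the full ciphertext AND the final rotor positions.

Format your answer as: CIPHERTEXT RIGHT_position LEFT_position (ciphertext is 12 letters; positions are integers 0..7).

Char 1 ('C'): step: R->2, L=6; C->plug->C->R->C->L->F->refl->H->L'->D->R'->E->plug->E
Char 2 ('G'): step: R->3, L=6; G->plug->G->R->F->L->G->refl->C->L'->H->R'->E->plug->E
Char 3 ('D'): step: R->4, L=6; D->plug->D->R->G->L->E->refl->B->L'->E->R'->F->plug->F
Char 4 ('E'): step: R->5, L=6; E->plug->E->R->D->L->H->refl->F->L'->C->R'->G->plug->G
Char 5 ('A'): step: R->6, L=6; A->plug->A->R->H->L->C->refl->G->L'->F->R'->E->plug->E
Char 6 ('F'): step: R->7, L=6; F->plug->F->R->F->L->G->refl->C->L'->H->R'->G->plug->G
Char 7 ('F'): step: R->0, L->7 (L advanced); F->plug->F->R->G->L->B->refl->E->L'->B->R'->A->plug->A
Char 8 ('G'): step: R->1, L=7; G->plug->G->R->B->L->E->refl->B->L'->G->R'->C->plug->C
Char 9 ('E'): step: R->2, L=7; E->plug->E->R->D->L->A->refl->D->L'->F->R'->B->plug->B
Char 10 ('A'): step: R->3, L=7; A->plug->A->R->E->L->F->refl->H->L'->A->R'->H->plug->H
Char 11 ('G'): step: R->4, L=7; G->plug->G->R->H->L->C->refl->G->L'->C->R'->B->plug->B
Char 12 ('B'): step: R->5, L=7; B->plug->B->R->A->L->H->refl->F->L'->E->R'->D->plug->D
Final: ciphertext=EEFGEGACBHBD, RIGHT=5, LEFT=7

Answer: EEFGEGACBHBD 5 7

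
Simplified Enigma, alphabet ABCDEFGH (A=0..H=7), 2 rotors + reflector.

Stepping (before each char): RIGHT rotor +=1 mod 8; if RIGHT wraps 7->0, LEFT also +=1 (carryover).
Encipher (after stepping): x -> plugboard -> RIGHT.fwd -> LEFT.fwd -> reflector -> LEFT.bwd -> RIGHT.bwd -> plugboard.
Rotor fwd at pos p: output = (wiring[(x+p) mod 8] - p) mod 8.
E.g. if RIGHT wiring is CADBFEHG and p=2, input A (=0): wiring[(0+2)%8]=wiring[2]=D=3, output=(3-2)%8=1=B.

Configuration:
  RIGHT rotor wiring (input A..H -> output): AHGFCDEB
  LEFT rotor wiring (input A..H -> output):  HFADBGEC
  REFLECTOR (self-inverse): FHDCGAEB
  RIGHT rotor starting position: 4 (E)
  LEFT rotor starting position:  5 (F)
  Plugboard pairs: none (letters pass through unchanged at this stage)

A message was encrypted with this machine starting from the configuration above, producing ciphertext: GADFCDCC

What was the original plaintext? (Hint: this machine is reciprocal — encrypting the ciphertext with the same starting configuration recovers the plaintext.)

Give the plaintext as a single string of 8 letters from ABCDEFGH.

Answer: FFEEACDH

Derivation:
Char 1 ('G'): step: R->5, L=5; G->plug->G->R->A->L->B->refl->H->L'->B->R'->F->plug->F
Char 2 ('A'): step: R->6, L=5; A->plug->A->R->G->L->G->refl->E->L'->H->R'->F->plug->F
Char 3 ('D'): step: R->7, L=5; D->plug->D->R->H->L->E->refl->G->L'->G->R'->E->plug->E
Char 4 ('F'): step: R->0, L->6 (L advanced); F->plug->F->R->D->L->H->refl->B->L'->C->R'->E->plug->E
Char 5 ('C'): step: R->1, L=6; C->plug->C->R->E->L->C->refl->D->L'->G->R'->A->plug->A
Char 6 ('D'): step: R->2, L=6; D->plug->D->R->B->L->E->refl->G->L'->A->R'->C->plug->C
Char 7 ('C'): step: R->3, L=6; C->plug->C->R->A->L->G->refl->E->L'->B->R'->D->plug->D
Char 8 ('C'): step: R->4, L=6; C->plug->C->R->A->L->G->refl->E->L'->B->R'->H->plug->H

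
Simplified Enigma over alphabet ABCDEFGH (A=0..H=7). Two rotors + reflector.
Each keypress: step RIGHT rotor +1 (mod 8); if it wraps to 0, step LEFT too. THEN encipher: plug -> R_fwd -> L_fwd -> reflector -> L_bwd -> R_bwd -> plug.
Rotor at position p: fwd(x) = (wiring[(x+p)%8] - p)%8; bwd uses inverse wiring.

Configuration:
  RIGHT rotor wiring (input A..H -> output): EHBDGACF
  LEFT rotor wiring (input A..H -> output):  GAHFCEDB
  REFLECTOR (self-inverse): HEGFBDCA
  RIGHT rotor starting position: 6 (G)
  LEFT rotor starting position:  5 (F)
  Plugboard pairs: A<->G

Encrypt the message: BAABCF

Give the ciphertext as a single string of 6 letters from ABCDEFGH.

Char 1 ('B'): step: R->7, L=5; B->plug->B->R->F->L->C->refl->G->L'->B->R'->G->plug->A
Char 2 ('A'): step: R->0, L->6 (L advanced); A->plug->G->R->C->L->A->refl->H->L'->F->R'->H->plug->H
Char 3 ('A'): step: R->1, L=6; A->plug->G->R->E->L->B->refl->E->L'->G->R'->A->plug->G
Char 4 ('B'): step: R->2, L=6; B->plug->B->R->B->L->D->refl->F->L'->A->R'->E->plug->E
Char 5 ('C'): step: R->3, L=6; C->plug->C->R->F->L->H->refl->A->L'->C->R'->E->plug->E
Char 6 ('F'): step: R->4, L=6; F->plug->F->R->D->L->C->refl->G->L'->H->R'->H->plug->H

Answer: AHGEEH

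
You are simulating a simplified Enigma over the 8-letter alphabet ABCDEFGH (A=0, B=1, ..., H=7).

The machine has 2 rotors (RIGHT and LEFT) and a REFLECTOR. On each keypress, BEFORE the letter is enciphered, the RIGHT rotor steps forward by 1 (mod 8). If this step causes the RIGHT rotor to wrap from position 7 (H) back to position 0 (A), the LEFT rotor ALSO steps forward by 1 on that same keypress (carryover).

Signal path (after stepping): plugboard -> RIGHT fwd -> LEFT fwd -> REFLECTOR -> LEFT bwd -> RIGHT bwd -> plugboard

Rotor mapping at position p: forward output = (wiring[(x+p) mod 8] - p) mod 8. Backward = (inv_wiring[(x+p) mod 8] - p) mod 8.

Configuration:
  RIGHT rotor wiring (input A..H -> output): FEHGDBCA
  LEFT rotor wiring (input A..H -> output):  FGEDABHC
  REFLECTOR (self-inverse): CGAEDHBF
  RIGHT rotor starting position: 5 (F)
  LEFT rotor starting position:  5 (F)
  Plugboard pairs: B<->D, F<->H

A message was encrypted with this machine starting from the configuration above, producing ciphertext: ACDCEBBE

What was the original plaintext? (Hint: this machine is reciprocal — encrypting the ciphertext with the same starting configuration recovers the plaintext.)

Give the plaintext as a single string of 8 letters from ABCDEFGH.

Answer: BGFBDGHG

Derivation:
Char 1 ('A'): step: R->6, L=5; A->plug->A->R->E->L->B->refl->G->L'->G->R'->D->plug->B
Char 2 ('C'): step: R->7, L=5; C->plug->C->R->F->L->H->refl->F->L'->C->R'->G->plug->G
Char 3 ('D'): step: R->0, L->6 (L advanced); D->plug->B->R->E->L->G->refl->B->L'->A->R'->H->plug->F
Char 4 ('C'): step: R->1, L=6; C->plug->C->R->F->L->F->refl->H->L'->C->R'->D->plug->B
Char 5 ('E'): step: R->2, L=6; E->plug->E->R->A->L->B->refl->G->L'->E->R'->B->plug->D
Char 6 ('B'): step: R->3, L=6; B->plug->D->R->H->L->D->refl->E->L'->B->R'->G->plug->G
Char 7 ('B'): step: R->4, L=6; B->plug->D->R->E->L->G->refl->B->L'->A->R'->F->plug->H
Char 8 ('E'): step: R->5, L=6; E->plug->E->R->H->L->D->refl->E->L'->B->R'->G->plug->G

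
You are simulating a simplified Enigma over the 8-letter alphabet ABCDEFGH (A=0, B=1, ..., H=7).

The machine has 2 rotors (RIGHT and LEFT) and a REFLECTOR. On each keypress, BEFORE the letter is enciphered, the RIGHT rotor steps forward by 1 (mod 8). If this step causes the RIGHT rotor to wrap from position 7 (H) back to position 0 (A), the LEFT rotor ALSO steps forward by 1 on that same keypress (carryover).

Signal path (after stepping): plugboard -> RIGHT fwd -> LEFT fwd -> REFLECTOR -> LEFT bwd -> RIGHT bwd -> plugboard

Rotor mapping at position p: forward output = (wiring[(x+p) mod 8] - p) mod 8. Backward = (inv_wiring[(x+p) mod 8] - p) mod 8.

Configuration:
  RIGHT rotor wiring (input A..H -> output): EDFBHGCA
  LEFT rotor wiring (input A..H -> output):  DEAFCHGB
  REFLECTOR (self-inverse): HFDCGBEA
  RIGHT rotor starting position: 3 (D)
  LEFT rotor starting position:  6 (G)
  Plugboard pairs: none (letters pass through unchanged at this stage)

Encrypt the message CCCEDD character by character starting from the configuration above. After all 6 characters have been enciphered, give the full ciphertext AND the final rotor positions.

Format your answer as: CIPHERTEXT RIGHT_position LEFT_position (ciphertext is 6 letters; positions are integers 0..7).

Char 1 ('C'): step: R->4, L=6; C->plug->C->R->G->L->E->refl->G->L'->D->R'->A->plug->A
Char 2 ('C'): step: R->5, L=6; C->plug->C->R->D->L->G->refl->E->L'->G->R'->E->plug->E
Char 3 ('C'): step: R->6, L=6; C->plug->C->R->G->L->E->refl->G->L'->D->R'->F->plug->F
Char 4 ('E'): step: R->7, L=6; E->plug->E->R->C->L->F->refl->B->L'->H->R'->G->plug->G
Char 5 ('D'): step: R->0, L->7 (L advanced); D->plug->D->R->B->L->E->refl->G->L'->E->R'->A->plug->A
Char 6 ('D'): step: R->1, L=7; D->plug->D->R->G->L->A->refl->H->L'->H->R'->G->plug->G
Final: ciphertext=AEFGAG, RIGHT=1, LEFT=7

Answer: AEFGAG 1 7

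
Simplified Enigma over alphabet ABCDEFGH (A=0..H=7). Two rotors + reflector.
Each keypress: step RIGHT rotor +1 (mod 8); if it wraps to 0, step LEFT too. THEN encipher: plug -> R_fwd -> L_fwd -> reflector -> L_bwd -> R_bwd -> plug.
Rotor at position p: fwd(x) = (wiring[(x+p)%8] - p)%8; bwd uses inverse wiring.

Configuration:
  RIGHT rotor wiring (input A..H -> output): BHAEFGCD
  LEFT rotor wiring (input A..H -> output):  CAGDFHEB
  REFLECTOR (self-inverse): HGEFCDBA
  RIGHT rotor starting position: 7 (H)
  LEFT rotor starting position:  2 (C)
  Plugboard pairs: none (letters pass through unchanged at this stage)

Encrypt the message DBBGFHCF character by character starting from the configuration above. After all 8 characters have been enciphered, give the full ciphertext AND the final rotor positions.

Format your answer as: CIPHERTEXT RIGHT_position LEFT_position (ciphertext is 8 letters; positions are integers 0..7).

Char 1 ('D'): step: R->0, L->3 (L advanced); D->plug->D->R->E->L->G->refl->B->L'->D->R'->H->plug->H
Char 2 ('B'): step: R->1, L=3; B->plug->B->R->H->L->D->refl->F->L'->G->R'->A->plug->A
Char 3 ('B'): step: R->2, L=3; B->plug->B->R->C->L->E->refl->C->L'->B->R'->F->plug->F
Char 4 ('G'): step: R->3, L=3; G->plug->G->R->E->L->G->refl->B->L'->D->R'->C->plug->C
Char 5 ('F'): step: R->4, L=3; F->plug->F->R->D->L->B->refl->G->L'->E->R'->G->plug->G
Char 6 ('H'): step: R->5, L=3; H->plug->H->R->A->L->A->refl->H->L'->F->R'->B->plug->B
Char 7 ('C'): step: R->6, L=3; C->plug->C->R->D->L->B->refl->G->L'->E->R'->A->plug->A
Char 8 ('F'): step: R->7, L=3; F->plug->F->R->G->L->F->refl->D->L'->H->R'->G->plug->G
Final: ciphertext=HAFCGBAG, RIGHT=7, LEFT=3

Answer: HAFCGBAG 7 3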